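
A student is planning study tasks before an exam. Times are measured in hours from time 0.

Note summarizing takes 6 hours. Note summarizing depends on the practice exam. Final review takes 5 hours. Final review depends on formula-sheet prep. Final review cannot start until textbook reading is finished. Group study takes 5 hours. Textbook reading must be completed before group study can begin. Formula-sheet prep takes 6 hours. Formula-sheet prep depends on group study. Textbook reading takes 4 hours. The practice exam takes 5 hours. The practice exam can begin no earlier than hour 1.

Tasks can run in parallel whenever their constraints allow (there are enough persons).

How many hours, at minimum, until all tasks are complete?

20

After its own release at hour 1, the practice exam can start at hour 1 and finishes at hour 6.
After the practice exam (finishes hour 6), note summarizing can start at hour 6 and finishes at hour 12.
Textbook reading can start immediately at hour 0; it finishes at hour 4.
Group study waits on textbook reading (finishes hour 4), so it starts at hour 4 and finishes at 4 + 5 = hour 9.
Formula-sheet prep cannot begin until group study (finishes hour 9). It runs from hour 9 to 9 + 6 = hour 15.
Final review needs all of formula-sheet prep (finishes hour 15); textbook reading (finishes hour 4). That puts its earliest start at hour 15; it finishes at 15 + 5 = hour 20.
All tasks are finished once the last one completes. Finish times: Textbook reading at 4, The practice exam at 6, Group study at 9, Note summarizing at 12, Formula-sheet prep at 15, Final review at 20. The latest is hour 20.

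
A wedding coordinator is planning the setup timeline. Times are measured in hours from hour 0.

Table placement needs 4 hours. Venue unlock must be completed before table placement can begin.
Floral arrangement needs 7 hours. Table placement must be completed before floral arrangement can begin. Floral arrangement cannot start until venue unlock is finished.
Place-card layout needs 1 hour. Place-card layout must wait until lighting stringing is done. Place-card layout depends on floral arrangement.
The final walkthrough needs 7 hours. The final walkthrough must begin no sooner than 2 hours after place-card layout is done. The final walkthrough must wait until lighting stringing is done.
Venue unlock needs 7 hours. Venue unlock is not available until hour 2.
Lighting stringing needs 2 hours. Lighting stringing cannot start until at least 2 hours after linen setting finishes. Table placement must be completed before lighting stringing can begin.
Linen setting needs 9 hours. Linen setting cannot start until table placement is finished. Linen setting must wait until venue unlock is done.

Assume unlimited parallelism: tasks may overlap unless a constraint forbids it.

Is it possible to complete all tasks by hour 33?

No

Venue unlock cannot begin until its own release at hour 2. It runs from hour 2 to 2 + 7 = hour 9.
Table placement waits on venue unlock (finishes hour 9), so it starts at hour 9 and finishes at 9 + 4 = hour 13.
Floral arrangement cannot start until table placement (finishes hour 13); venue unlock (finishes hour 9). The controlling bound is hour 13, so floral arrangement finishes at 13 + 7 = hour 20.
Linen setting has to wait for table placement (finishes hour 13); venue unlock (finishes hour 9). The latest of these is hour 13, so linen setting runs hour 13 to 13 + 9 = hour 22.
Lighting stringing needs all of linen setting (finishes hour 22, plus 2-hour gap → hour 24); table placement (finishes hour 13). That puts its earliest start at hour 24; it finishes at 24 + 2 = hour 26.
For place-card layout: lighting stringing (finishes hour 26); floral arrangement (finishes hour 20). Taking the maximum gives a start of hour 26, and it finishes at 26 + 1 = hour 27.
For the final walkthrough: place-card layout (finishes hour 27, plus 2-hour gap → hour 29); lighting stringing (finishes hour 26). Taking the maximum gives a start of hour 29, and it finishes at 29 + 7 = hour 36.
The earliest everything can be done is hour 36, which is after the deadline of 33, so it is not possible.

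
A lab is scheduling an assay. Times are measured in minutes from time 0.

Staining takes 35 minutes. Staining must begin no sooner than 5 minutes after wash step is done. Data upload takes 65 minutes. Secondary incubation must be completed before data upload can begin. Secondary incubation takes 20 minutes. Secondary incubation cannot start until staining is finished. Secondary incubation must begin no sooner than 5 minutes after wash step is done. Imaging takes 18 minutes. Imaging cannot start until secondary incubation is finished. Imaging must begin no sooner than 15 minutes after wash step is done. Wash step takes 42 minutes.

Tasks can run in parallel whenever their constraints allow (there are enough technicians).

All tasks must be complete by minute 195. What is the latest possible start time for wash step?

Imaging has no dependents, so it just needs to finish by minute 195. Starting by 195 − 18 = minute 177 achieves that.
Data upload has no dependents, so it just needs to finish by minute 195. Starting by 195 − 65 = minute 130 achieves that.
Secondary incubation feeds imaging (must start by minute 177); data upload (must start by minute 130). Taking the minimum, secondary incubation must finish by minute 130 and start by 130 − 20 = minute 110.
Staining feeds into secondary incubation (must start by minute 110); so staining must finish by minute 110 and therefore start by minute 75.
Wash step feeds staining (must start by minute 75, minus 5-minute gap → minute 70); secondary incubation (must start by minute 110, minus 5-minute gap → minute 105); imaging (must start by minute 177, minus 15-minute gap → minute 162). Taking the minimum, wash step must finish by minute 70 and start by 70 − 42 = minute 28.

28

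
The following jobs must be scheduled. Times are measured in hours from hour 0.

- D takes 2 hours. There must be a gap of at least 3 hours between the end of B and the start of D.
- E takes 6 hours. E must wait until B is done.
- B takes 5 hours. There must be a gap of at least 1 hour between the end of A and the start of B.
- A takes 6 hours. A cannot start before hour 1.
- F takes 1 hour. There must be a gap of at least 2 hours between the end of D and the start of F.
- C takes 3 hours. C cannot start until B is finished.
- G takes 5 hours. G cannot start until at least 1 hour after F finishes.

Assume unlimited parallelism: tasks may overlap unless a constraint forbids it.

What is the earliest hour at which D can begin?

16

After its own release at hour 1, A can start at hour 1 and finishes at hour 7.
After A (finishes hour 7, plus 1-hour gap → hour 8), B can start at hour 8 and finishes at hour 13.
D waits on B (finishes hour 13, plus 3-hour gap → hour 16), so the earliest it can start is hour 16.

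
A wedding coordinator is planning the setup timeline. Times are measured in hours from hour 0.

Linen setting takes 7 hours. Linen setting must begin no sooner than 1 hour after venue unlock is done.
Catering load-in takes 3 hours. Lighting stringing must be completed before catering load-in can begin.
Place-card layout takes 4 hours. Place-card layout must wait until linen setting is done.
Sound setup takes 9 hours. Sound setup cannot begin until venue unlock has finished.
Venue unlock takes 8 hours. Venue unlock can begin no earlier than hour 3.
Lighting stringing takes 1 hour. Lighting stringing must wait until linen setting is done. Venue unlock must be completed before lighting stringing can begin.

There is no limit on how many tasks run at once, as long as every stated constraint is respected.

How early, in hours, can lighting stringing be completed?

After its own release at hour 3, venue unlock can start at hour 3 and finishes at hour 11.
Linen setting cannot begin until venue unlock (finishes hour 11, plus 1-hour gap → hour 12). It runs from hour 12 to 12 + 7 = hour 19.
Lighting stringing needs all of linen setting (finishes hour 19); venue unlock (finishes hour 11). That puts its earliest start at hour 19; it finishes at 19 + 1 = hour 20.

20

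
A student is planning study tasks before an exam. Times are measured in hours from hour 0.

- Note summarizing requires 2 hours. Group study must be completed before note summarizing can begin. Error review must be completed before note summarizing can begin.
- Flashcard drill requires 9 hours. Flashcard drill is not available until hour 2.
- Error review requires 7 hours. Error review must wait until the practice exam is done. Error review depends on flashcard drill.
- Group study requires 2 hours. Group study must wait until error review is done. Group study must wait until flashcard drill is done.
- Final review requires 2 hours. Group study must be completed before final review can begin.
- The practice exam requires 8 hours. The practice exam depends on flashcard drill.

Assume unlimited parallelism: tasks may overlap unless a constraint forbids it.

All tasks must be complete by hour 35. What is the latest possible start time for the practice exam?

16

Note summarizing must finish by hour 35; it takes 2 hours, so it must start by 35 − 2 = hour 33.
To finish by hour 35, final review (duration 2) must start no later than hour 33.
Group study has several dependents: note summarizing (must start by hour 33); final review (must start by hour 33). The earliest of those limits is hour 33, so group study must start by 33 − 2 = hour 31.
Error review must finish in time for group study (must start by hour 31); note summarizing (must start by hour 33). The tightest is hour 31, so error review must start by 31 − 7 = hour 24.
The practice exam has to be done before error review (must start by hour 24). That means finishing by hour 24, i.e. starting by 24 − 8 = hour 16.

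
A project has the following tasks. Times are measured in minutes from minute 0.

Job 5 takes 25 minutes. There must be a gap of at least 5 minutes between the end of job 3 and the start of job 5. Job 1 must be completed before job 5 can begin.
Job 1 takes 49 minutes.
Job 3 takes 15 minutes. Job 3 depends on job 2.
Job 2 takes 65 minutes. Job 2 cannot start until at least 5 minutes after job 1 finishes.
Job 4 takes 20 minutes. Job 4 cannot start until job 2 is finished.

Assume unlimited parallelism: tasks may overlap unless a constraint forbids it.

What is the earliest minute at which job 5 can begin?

Job 1 can start immediately at minute 0; it finishes at minute 49.
Job 2 waits on job 1 (finishes minute 49, plus 5-minute gap → minute 54), so it starts at minute 54 and finishes at 54 + 65 = minute 119.
Job 3 waits on job 2 (finishes minute 119), so it starts at minute 119 and finishes at 119 + 15 = minute 134.
Job 5 waits on job 3 (finishes minute 134, plus 5-minute gap → minute 139); job 1 (finishes minute 49). The latest of these is minute 139, which is the earliest job 5 can start.

139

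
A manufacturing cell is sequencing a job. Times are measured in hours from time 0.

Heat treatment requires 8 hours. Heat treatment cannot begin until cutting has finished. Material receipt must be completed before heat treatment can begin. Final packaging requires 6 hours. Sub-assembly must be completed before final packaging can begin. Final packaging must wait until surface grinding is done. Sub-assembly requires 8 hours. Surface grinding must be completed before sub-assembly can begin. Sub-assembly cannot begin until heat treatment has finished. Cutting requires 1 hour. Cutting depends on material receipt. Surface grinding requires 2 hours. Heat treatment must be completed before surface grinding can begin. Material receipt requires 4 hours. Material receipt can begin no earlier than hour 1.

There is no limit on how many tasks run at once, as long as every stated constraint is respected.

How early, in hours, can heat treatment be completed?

Material receipt waits on its own release at hour 1, so it starts at hour 1 and finishes at 1 + 4 = hour 5.
Cutting waits on material receipt (finishes hour 5), so it starts at hour 5 and finishes at 5 + 1 = hour 6.
Heat treatment needs all of cutting (finishes hour 6); material receipt (finishes hour 5). That puts its earliest start at hour 6; it finishes at 6 + 8 = hour 14.

14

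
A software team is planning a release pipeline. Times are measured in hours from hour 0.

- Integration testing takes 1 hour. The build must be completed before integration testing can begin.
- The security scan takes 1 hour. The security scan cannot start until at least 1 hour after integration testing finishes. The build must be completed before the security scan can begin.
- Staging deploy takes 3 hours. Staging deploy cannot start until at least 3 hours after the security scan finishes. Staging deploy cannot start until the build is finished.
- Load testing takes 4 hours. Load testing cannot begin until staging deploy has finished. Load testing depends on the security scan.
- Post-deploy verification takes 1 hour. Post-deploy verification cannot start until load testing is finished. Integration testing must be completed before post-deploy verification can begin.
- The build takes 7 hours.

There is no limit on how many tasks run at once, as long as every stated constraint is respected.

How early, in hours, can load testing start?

16

The build can start immediately at hour 0; it finishes at hour 7.
Integration testing waits on the build (finishes hour 7), so it starts at hour 7 and finishes at 7 + 1 = hour 8.
For the security scan: integration testing (finishes hour 8, plus 1-hour gap → hour 9); the build (finishes hour 7). Taking the maximum gives a start of hour 9, and it finishes at 9 + 1 = hour 10.
For staging deploy: the security scan (finishes hour 10, plus 3-hour gap → hour 13); the build (finishes hour 7). Taking the maximum gives a start of hour 13, and it finishes at 13 + 3 = hour 16.
Load testing waits on staging deploy (finishes hour 16); the security scan (finishes hour 10). The latest of these is hour 16, which is the earliest load testing can start.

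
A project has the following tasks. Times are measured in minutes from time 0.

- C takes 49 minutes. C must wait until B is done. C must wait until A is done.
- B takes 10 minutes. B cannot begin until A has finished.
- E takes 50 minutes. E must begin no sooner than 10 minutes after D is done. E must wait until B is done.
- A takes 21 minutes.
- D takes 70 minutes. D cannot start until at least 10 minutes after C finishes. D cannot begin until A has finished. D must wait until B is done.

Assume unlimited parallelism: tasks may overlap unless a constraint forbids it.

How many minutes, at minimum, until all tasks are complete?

220

A has no prerequisites, so it starts at minute 0 and finishes at minute 21.
B waits on A (finishes minute 21), so it starts at minute 21 and finishes at 21 + 10 = minute 31.
For C: B (finishes minute 31); A (finishes minute 21). Taking the maximum gives a start of minute 31, and it finishes at 31 + 49 = minute 80.
D needs all of C (finishes minute 80, plus 10-minute gap → minute 90); A (finishes minute 21); B (finishes minute 31). That puts its earliest start at minute 90; it finishes at 90 + 70 = minute 160.
E has to wait for D (finishes minute 160, plus 10-minute gap → minute 170); B (finishes minute 31). The latest of these is minute 170, so E runs minute 170 to 170 + 50 = minute 220.
All tasks are finished once the last one completes. Finish times: A at 21, B at 31, C at 80, D at 160, E at 220. The latest is minute 220.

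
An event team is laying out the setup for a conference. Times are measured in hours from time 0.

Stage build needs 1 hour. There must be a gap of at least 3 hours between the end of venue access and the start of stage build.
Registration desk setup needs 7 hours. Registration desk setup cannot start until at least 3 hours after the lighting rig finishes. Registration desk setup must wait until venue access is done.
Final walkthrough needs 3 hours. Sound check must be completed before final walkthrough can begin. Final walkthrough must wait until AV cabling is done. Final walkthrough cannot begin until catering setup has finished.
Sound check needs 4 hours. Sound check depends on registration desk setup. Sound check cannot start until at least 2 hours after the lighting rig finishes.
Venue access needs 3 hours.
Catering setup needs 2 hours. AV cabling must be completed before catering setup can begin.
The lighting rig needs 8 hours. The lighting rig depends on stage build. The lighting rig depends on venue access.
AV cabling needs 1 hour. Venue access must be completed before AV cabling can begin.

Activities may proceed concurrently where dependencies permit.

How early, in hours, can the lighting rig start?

Venue access has no prerequisites, so it starts at hour 0 and finishes at hour 3.
After venue access (finishes hour 3, plus 3-hour gap → hour 6), stage build can start at hour 6 and finishes at hour 7.
The lighting rig waits on stage build (finishes hour 7); venue access (finishes hour 3). The latest of these is hour 7, which is the earliest the lighting rig can start.

7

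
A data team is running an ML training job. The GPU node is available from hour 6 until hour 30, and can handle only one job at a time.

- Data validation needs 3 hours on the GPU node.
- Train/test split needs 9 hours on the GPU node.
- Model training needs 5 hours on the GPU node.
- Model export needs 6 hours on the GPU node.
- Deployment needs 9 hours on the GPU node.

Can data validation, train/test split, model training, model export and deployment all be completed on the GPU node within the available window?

The GPU node window is 30 − 6 = 24 hours.
Running back to back, the jobs need 3 + 9 + 5 + 6 + 9 = 32 hours on the GPU node.
Since 32 > 24, they cannot all fit.

No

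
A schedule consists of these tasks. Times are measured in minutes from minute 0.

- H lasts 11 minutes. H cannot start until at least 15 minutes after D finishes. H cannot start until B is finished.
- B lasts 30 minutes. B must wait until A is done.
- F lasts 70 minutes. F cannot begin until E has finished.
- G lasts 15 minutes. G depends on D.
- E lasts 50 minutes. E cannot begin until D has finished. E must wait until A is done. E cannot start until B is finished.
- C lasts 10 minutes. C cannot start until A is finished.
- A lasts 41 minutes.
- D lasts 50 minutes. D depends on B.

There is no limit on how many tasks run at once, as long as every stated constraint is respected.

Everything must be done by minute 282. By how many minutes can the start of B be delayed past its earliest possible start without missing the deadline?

A can start immediately at minute 0; it finishes at minute 41.
B waits on A (finishes minute 41), so it starts at minute 41 and finishes at 41 + 30 = minute 71.

Working backward from the deadline:
F has no dependents, so it just needs to finish by minute 282. Starting by 282 − 70 = minute 212 achieves that.
E feeds into F (must start by minute 212); so E must finish by minute 212 and therefore start by minute 162.
Nothing follows G; the deadline of minute 282 is its only limit. It must start by 282 − 15 = minute 267.
Nothing follows H; the deadline of minute 282 is its only limit. It must start by 282 − 11 = minute 271.
D has several dependents: E (must start by minute 162); G (must start by minute 267); H (must start by minute 271, minus 15-minute gap → minute 256). The earliest of those limits is minute 162, so D must start by 162 − 50 = minute 112.
For B: D (must start by minute 112); E (must start by minute 162); H (must start by minute 271). The most restrictive is minute 112; with a 30-minute duration, B must start by minute 82.
So B can start as early as minute 41 and as late as minute 82, giving 82 − 41 = 41 minutes of slack.

41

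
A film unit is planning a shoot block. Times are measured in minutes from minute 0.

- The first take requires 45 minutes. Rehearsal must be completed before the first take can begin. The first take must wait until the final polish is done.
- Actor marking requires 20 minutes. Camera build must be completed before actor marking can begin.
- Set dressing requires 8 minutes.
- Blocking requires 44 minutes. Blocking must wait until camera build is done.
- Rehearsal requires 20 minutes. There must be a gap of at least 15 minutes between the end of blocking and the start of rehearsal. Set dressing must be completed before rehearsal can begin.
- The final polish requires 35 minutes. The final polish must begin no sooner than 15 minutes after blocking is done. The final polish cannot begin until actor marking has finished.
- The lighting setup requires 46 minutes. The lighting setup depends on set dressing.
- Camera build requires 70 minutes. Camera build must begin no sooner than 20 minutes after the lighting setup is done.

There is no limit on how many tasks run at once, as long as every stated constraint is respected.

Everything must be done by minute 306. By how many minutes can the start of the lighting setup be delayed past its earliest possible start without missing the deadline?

Nothing blocks set dressing, so it runs from minute 0 to minute 8.
The lighting setup waits on set dressing (finishes minute 8), so it starts at minute 8 and finishes at 8 + 46 = minute 54.

Working backward from the deadline:
Nothing follows the first take; the deadline of minute 306 is its only limit. It must start by 306 − 45 = minute 261.
Since the first take (must start by minute 261) depends on it, rehearsal must finish by minute 261. Backing off its 20-minute duration gives a latest start of minute 241.
The final polish has to be done before the first take (must start by minute 261). That means finishing by minute 261, i.e. starting by 261 − 35 = minute 226.
Blocking has several dependents: rehearsal (must start by minute 241, minus 15-minute gap → minute 226); the final polish (must start by minute 226, minus 15-minute gap → minute 211). The earliest of those limits is minute 211, so blocking must start by 211 − 44 = minute 167.
Actor marking feeds into the final polish (must start by minute 226); so actor marking must finish by minute 226 and therefore start by minute 206.
Camera build must finish in time for blocking (must start by minute 167); actor marking (must start by minute 206). The tightest is minute 167, so camera build must start by 167 − 70 = minute 97.
The lighting setup must finish before camera build (must start by minute 97, minus 20-minute gap → minute 77). With a 46-minute duration, the lighting setup must start by 77 − 46 = minute 31.
So the lighting setup can start as early as minute 8 and as late as minute 31, giving 31 − 8 = 23 minutes of slack.

23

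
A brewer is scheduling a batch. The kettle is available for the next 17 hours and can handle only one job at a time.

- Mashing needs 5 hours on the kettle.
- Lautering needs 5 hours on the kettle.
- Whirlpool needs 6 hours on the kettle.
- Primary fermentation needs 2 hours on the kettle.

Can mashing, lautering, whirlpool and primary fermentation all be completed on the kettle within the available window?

No

Running back to back, the jobs need 5 + 5 + 6 + 2 = 18 hours on the kettle.
Since 18 > 17, they cannot all fit.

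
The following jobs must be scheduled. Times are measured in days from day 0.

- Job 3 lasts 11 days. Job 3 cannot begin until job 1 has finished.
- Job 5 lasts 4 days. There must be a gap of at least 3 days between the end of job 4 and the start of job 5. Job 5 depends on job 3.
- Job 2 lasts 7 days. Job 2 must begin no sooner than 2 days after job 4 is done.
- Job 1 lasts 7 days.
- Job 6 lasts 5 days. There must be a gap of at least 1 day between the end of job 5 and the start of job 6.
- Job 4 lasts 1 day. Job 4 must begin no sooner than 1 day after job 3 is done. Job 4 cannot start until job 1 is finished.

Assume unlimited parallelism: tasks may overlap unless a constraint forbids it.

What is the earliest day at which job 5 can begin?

23

Job 1 can start immediately at day 0; it finishes at day 7.
Job 3 waits on job 1 (finishes day 7), so it starts at day 7 and finishes at 7 + 11 = day 18.
Job 4 cannot start until job 3 (finishes day 18, plus 1-day gap → day 19); job 1 (finishes day 7). The controlling bound is day 19, so job 4 finishes at 19 + 1 = day 20.
Job 5 waits on job 4 (finishes day 20, plus 3-day gap → day 23); job 3 (finishes day 18). The latest of these is day 23, which is the earliest job 5 can start.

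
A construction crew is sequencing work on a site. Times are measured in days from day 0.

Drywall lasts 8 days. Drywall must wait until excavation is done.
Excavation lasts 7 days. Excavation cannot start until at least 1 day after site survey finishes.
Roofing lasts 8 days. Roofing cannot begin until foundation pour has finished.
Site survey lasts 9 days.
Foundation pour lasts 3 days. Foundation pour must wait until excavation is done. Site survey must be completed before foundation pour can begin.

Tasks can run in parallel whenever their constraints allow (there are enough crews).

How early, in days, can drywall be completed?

Site survey has no prerequisites, so it starts at day 0 and finishes at day 9.
After site survey (finishes day 9, plus 1-day gap → day 10), excavation can start at day 10 and finishes at day 17.
After excavation (finishes day 17), drywall can start at day 17 and finishes at day 25.

25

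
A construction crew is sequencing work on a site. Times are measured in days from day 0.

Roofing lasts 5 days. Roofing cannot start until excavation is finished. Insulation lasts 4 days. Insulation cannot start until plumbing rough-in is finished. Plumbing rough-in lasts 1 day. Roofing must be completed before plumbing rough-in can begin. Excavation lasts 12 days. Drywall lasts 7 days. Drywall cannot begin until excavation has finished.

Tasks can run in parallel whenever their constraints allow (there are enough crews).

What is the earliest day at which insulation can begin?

18

Excavation can start immediately at day 0; it finishes at day 12.
Roofing cannot begin until excavation (finishes day 12). It runs from day 12 to 12 + 5 = day 17.
After roofing (finishes day 17), plumbing rough-in can start at day 17 and finishes at day 18.
Insulation waits on plumbing rough-in (finishes day 18), so the earliest it can start is day 18.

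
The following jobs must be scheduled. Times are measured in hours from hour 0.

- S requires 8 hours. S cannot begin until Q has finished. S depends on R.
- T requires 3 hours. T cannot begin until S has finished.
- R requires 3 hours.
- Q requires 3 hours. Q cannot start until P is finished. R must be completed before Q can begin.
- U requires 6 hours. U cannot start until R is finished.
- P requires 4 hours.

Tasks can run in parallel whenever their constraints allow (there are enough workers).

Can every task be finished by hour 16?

No

R can start immediately at hour 0; it finishes at hour 3.
After R (finishes hour 3), U can start at hour 3 and finishes at hour 9.
P has no prerequisites, so it starts at hour 0 and finishes at hour 4.
Q cannot start until P (finishes hour 4); R (finishes hour 3). The controlling bound is hour 4, so Q finishes at 4 + 3 = hour 7.
S cannot start until Q (finishes hour 7); R (finishes hour 3). The controlling bound is hour 7, so S finishes at 7 + 8 = hour 15.
After S (finishes hour 15), T can start at hour 15 and finishes at hour 18.
The earliest everything can be done is hour 18, which is after the deadline of 16, so it is not possible.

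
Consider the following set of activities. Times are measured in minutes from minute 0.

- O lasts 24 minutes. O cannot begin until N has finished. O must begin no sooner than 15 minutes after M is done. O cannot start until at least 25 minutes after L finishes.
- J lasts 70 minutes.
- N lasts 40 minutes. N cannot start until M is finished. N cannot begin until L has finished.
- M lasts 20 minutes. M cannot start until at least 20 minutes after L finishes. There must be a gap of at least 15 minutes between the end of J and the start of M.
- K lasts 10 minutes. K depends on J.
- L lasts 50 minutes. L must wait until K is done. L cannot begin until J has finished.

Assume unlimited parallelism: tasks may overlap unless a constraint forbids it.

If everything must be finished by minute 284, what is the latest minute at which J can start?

50

Nothing follows O; the deadline of minute 284 is its only limit. It must start by 284 − 24 = minute 260.
N must finish before O (must start by minute 260). With a 40-minute duration, N must start by 260 − 40 = minute 220.
For M: N (must start by minute 220); O (must start by minute 260, minus 15-minute gap → minute 245). The most restrictive is minute 220; with a 20-minute duration, M must start by minute 200.
L must finish in time for M (must start by minute 200, minus 20-minute gap → minute 180); N (must start by minute 220); O (must start by minute 260, minus 25-minute gap → minute 235). The tightest is minute 180, so L must start by 180 − 50 = minute 130.
K has to be done before L (must start by minute 130). That means finishing by minute 130, i.e. starting by 130 − 10 = minute 120.
J feeds K (must start by minute 120); L (must start by minute 130); M (must start by minute 200, minus 15-minute gap → minute 185). Taking the minimum, J must finish by minute 120 and start by 120 − 70 = minute 50.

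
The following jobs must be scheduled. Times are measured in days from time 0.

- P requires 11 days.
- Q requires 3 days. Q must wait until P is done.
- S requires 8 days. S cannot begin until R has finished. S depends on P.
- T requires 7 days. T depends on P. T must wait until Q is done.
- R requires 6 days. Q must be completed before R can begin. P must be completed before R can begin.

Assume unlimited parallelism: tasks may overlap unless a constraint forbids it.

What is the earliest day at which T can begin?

14

P can start immediately at day 0; it finishes at day 11.
After P (finishes day 11), Q can start at day 11 and finishes at day 14.
T waits on P (finishes day 11); Q (finishes day 14). The latest of these is day 14, which is the earliest T can start.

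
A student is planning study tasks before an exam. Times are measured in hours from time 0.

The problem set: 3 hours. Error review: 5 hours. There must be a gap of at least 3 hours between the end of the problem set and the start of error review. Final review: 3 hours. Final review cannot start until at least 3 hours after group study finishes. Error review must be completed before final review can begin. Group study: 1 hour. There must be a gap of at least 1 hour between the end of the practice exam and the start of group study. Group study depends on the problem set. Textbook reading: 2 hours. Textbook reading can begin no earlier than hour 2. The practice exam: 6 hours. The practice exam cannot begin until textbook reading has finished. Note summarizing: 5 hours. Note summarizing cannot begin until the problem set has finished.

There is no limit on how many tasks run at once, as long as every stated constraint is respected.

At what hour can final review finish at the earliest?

18

Nothing blocks the problem set, so it runs from hour 0 to hour 3.
Error review cannot begin until the problem set (finishes hour 3, plus 3-hour gap → hour 6). It runs from hour 6 to 6 + 5 = hour 11.
Textbook reading cannot begin until its own release at hour 2. It runs from hour 2 to 2 + 2 = hour 4.
The practice exam waits on textbook reading (finishes hour 4), so it starts at hour 4 and finishes at 4 + 6 = hour 10.
Group study cannot start until the practice exam (finishes hour 10, plus 1-hour gap → hour 11); the problem set (finishes hour 3). The controlling bound is hour 11, so group study finishes at 11 + 1 = hour 12.
Final review has to wait for group study (finishes hour 12, plus 3-hour gap → hour 15); error review (finishes hour 11). The latest of these is hour 15, so final review runs hour 15 to 15 + 3 = hour 18.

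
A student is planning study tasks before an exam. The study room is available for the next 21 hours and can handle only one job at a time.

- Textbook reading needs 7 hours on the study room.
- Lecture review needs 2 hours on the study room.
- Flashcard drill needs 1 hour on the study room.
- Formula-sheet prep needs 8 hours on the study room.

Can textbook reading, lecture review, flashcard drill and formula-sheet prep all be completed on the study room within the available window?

Yes

Running back to back, the jobs need 7 + 2 + 1 + 8 = 18 hours on the study room.
Since 18 ≤ 21, they fit within the window.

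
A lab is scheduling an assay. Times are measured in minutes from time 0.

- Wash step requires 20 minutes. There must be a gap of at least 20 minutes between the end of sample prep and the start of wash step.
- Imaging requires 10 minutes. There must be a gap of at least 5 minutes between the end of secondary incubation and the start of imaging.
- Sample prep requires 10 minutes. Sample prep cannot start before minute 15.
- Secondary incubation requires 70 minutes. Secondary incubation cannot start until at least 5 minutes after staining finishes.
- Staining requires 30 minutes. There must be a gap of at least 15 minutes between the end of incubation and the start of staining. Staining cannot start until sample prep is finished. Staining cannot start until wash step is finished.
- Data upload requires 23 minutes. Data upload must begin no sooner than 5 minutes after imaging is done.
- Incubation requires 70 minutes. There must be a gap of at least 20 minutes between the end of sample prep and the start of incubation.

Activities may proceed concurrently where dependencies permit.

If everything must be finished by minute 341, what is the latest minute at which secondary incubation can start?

228

Data upload must finish by minute 341; it takes 23 minutes, so it must start by 341 − 23 = minute 318.
Imaging feeds into data upload (must start by minute 318, minus 5-minute gap → minute 313); so imaging must finish by minute 313 and therefore start by minute 303.
Since imaging (must start by minute 303, minus 5-minute gap → minute 298) depends on it, secondary incubation must finish by minute 298. Backing off its 70-minute duration gives a latest start of minute 228.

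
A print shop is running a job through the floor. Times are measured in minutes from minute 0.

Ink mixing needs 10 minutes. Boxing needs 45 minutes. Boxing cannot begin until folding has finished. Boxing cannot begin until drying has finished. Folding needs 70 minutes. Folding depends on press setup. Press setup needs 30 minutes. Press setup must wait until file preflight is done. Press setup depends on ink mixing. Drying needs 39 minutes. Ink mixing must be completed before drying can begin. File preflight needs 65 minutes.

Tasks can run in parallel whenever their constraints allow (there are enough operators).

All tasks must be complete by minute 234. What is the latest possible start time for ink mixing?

Nothing follows boxing; the deadline of minute 234 is its only limit. It must start by 234 − 45 = minute 189.
Folding feeds into boxing (must start by minute 189); so folding must finish by minute 189 and therefore start by minute 119.
Press setup feeds into folding (must start by minute 119); so press setup must finish by minute 119 and therefore start by minute 89.
Drying has to be done before boxing (must start by minute 189). That means finishing by minute 189, i.e. starting by 189 − 39 = minute 150.
Ink mixing feeds press setup (must start by minute 89); drying (must start by minute 150). Taking the minimum, ink mixing must finish by minute 89 and start by 89 − 10 = minute 79.

79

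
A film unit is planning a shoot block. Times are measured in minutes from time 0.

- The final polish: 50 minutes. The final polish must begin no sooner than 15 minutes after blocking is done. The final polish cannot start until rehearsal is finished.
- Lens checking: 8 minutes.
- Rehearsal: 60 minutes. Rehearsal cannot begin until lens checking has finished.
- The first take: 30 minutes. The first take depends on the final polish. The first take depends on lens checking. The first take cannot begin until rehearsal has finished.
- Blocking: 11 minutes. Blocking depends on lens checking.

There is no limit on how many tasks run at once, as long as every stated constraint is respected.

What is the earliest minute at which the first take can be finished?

148

Nothing blocks lens checking, so it runs from minute 0 to minute 8.
Rehearsal cannot begin until lens checking (finishes minute 8). It runs from minute 8 to 8 + 60 = minute 68.
Blocking waits on lens checking (finishes minute 8), so it starts at minute 8 and finishes at 8 + 11 = minute 19.
The final polish cannot start until blocking (finishes minute 19, plus 15-minute gap → minute 34); rehearsal (finishes minute 68). The controlling bound is minute 68, so the final polish finishes at 68 + 50 = minute 118.
The first take needs all of the final polish (finishes minute 118); lens checking (finishes minute 8); rehearsal (finishes minute 68). That puts its earliest start at minute 118; it finishes at 118 + 30 = minute 148.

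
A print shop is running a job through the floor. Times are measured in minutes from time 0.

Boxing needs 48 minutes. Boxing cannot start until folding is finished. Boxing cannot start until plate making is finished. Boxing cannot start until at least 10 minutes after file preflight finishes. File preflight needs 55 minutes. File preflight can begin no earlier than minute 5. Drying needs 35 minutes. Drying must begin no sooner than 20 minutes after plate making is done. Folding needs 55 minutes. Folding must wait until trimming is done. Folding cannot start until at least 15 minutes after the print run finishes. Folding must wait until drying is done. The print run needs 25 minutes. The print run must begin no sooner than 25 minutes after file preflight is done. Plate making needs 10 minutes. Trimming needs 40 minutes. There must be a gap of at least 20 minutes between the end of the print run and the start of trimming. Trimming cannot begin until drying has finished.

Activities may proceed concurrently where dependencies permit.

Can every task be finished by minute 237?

No

Plate making can start immediately at minute 0; it finishes at minute 10.
Drying cannot begin until plate making (finishes minute 10, plus 20-minute gap → minute 30). It runs from minute 30 to 30 + 35 = minute 65.
After its own release at minute 5, file preflight can start at minute 5 and finishes at minute 60.
After file preflight (finishes minute 60, plus 25-minute gap → minute 85), the print run can start at minute 85 and finishes at minute 110.
Trimming cannot start until the print run (finishes minute 110, plus 20-minute gap → minute 130); drying (finishes minute 65). The controlling bound is minute 130, so trimming finishes at 130 + 40 = minute 170.
Folding needs all of trimming (finishes minute 170); the print run (finishes minute 110, plus 15-minute gap → minute 125); drying (finishes minute 65). That puts its earliest start at minute 170; it finishes at 170 + 55 = minute 225.
For boxing: folding (finishes minute 225); plate making (finishes minute 10); file preflight (finishes minute 60, plus 10-minute gap → minute 70). Taking the maximum gives a start of minute 225, and it finishes at 225 + 48 = minute 273.
The earliest everything can be done is minute 273, which is after the deadline of 237, so it is not possible.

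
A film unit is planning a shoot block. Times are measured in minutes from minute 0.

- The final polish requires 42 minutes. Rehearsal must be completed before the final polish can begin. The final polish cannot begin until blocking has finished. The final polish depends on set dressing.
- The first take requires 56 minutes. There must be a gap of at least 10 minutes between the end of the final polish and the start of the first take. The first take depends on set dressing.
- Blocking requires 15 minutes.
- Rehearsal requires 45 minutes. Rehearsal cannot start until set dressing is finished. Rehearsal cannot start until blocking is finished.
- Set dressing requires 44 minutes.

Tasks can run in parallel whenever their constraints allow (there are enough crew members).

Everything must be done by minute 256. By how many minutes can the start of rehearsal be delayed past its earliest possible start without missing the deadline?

59

Blocking has no prerequisites, so it starts at minute 0 and finishes at minute 15.
Set dressing can start immediately at minute 0; it finishes at minute 44.
For rehearsal: set dressing (finishes minute 44); blocking (finishes minute 15). Taking the maximum gives a start of minute 44, and it finishes at 44 + 45 = minute 89.

Working backward from the deadline:
The first take has no dependents, so it just needs to finish by minute 256. Starting by 256 − 56 = minute 200 achieves that.
The final polish feeds into the first take (must start by minute 200, minus 10-minute gap → minute 190); so the final polish must finish by minute 190 and therefore start by minute 148.
Rehearsal must finish before the final polish (must start by minute 148). With a 45-minute duration, rehearsal must start by 148 − 45 = minute 103.
So rehearsal can start as early as minute 44 and as late as minute 103, giving 103 − 44 = 59 minutes of slack.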